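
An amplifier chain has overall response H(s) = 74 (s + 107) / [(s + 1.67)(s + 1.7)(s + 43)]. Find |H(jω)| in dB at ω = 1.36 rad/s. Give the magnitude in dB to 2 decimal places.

|j1.36 + 107| = √(1.36² + 107²) = 107
|j1.36 + 1.67| = √(1.36² + 1.67²) = 2.154
|j1.36 + 1.7| = √(1.36² + 1.7²) = 2.177
|j1.36 + 43| = √(1.36² + 43²) = 43.02
|H(j1.36)| = 74 × 107 / (2.154 × 2.177 × 43.02) = 39.256
20 log₁₀(39.256) = 31.878 dB

31.88 dB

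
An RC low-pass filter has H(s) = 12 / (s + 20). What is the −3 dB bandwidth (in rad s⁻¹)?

20 rad s⁻¹

For a single-pole low-pass, the −3 dB point is at the pole: ω = 20 rad s⁻¹.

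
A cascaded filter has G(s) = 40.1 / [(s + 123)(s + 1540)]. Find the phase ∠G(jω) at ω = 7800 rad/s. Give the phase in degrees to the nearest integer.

∠(j7800 + 123) = arctan(7800/123) = 89.10°
∠(j7800 + 1540) = arctan(7800/1540) = 78.83°
∠G(j7800) = − (89.10° + 78.83°) = -167.93°

-168°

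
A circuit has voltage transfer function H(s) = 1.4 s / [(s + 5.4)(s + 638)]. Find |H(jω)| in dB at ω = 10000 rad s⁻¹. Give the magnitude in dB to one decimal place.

|j10000| = 1e+04
|j10000 + 5.4| = √(10000² + 5.4²) = 1e+04
|j10000 + 638| = √(10000² + 638²) = 1.002e+04
|H(j10000)| = 1.4 × 1e+04 / (1e+04 × 1.002e+04) = 0.00013972
20 log₁₀(0.00013972) = -77.10 dB

-77.1 dB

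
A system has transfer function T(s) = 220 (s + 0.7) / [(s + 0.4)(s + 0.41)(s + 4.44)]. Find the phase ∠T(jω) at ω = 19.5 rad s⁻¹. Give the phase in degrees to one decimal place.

-166.8°

∠(j19.5 + 0.7) = arctan(19.5/0.7) = 87.94°
∠(j19.5 + 0.4) = arctan(19.5/0.4) = 88.82°
∠(j19.5 + 0.41) = arctan(19.5/0.41) = 88.80°
∠(j19.5 + 4.44) = arctan(19.5/4.44) = 77.17°
∠T(j19.5) = 87.94° − (88.82° + 88.80° + 77.17°) = -166.85°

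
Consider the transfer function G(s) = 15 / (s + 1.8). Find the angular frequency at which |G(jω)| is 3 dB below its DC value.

1.8 rad s⁻¹

For a single-pole low-pass, the −3 dB point is at the pole: ω = 1.8 rad s⁻¹.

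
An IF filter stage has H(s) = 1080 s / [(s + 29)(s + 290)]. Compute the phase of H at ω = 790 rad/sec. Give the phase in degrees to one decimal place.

∠(j790) = 90.00°
∠(j790 + 29) = arctan(790/29) = 87.90°
∠(j790 + 290) = arctan(790/290) = 69.84°
∠H(j790) = 90.00° − (87.90° + 69.84°) = -67.74°

-67.7 deg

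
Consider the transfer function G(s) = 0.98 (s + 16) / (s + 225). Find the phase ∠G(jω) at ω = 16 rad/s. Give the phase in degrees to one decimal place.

40.9°

∠(j16 + 16) = arctan(16/16) = 45.00°
∠(j16 + 225) = arctan(16/225) = 4.07°
∠G(j16) = 45.00° − 4.07° = 40.93°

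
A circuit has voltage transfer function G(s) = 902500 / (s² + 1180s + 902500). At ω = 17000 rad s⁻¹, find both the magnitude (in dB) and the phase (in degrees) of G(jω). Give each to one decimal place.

|(j17000)² + 1180(j17000) + 902500| = |-2.881e+08 + j2.006e+07| = 2.888e+08
|G(j17000)| = 902500 / 2.888e+08 = 0.0031251
20 log₁₀(0.0031251) = -50.10 dB
∠[(j17000)² + 1180(j17000) + 902500] = ∠[-2.881e+08 + j2.006e+07] = 176.02°
∠G(j17000) = −176.02° = -176.02°

|G| = -50.1 dB, ∠G = -176.0°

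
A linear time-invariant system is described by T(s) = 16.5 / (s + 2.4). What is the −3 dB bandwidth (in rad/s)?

2.4 rad/s

For a single-pole low-pass, the −3 dB point is at the pole: ω = 2.4 rad/s.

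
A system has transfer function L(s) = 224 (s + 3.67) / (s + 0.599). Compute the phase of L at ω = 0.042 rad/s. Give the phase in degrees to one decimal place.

-3.4°

∠(j0.042 + 3.67) = arctan(0.042/3.67) = 0.66°
∠(j0.042 + 0.599) = arctan(0.042/0.599) = 4.01°
∠L(j0.042) = 0.66° − 4.01° = -3.36°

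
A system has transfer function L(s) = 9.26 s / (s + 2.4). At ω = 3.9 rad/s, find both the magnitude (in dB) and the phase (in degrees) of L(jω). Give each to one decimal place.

|j3.9| = 3.9
|j3.9 + 2.4| = √(3.9² + 2.4²) = 4.579
|L(j3.9)| = 9.26 × 3.9 / 4.579 = 7.8864
20 log₁₀(7.8864) = 17.94 dB
∠(j3.9) = 90.00°
∠(j3.9 + 2.4) = arctan(3.9/2.4) = 58.39°
∠L(j3.9) = 90.00° − 58.39° = 31.61°

|L| = 17.9 dB, ∠L = 31.6°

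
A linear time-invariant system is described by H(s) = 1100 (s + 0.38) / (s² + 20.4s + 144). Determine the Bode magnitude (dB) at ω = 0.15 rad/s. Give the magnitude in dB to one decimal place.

9.9 dB

|j0.15 + 0.38| = √(0.15² + 0.38²) = 0.4085
|(j0.15)² + 20.4(j0.15) + 144| = |143.98 + j3.06| = 144
|H(j0.15)| = 1100 × 0.4085 / 144 = 3.1205
20 log₁₀(3.1205) = 9.88 dB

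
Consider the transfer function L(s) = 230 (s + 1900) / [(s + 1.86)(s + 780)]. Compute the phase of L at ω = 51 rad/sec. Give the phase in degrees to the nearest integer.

∠(j51 + 1900) = arctan(51/1900) = 1.54°
∠(j51 + 1.86) = arctan(51/1.86) = 87.91°
∠(j51 + 780) = arctan(51/780) = 3.74°
∠L(j51) = 1.54° − (87.91° + 3.74°) = -90.11°

-90 deg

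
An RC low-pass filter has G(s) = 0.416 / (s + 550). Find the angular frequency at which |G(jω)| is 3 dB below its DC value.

For a single-pole low-pass, the −3 dB point is at the pole: ω = 550 rad s⁻¹.

550 rad s⁻¹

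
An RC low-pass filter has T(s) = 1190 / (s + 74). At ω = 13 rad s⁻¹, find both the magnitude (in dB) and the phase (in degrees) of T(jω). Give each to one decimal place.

|j13 + 74| = √(13² + 74²) = 75.13
|T(j13)| = 1190 / 75.13 = 15.839
20 log₁₀(15.839) = 23.99 dB
∠(j13 + 74) = arctan(13/74) = 9.96°
∠T(j13) = −9.96° = -9.96°

|T| = 24.0 dB, ∠T = -10.0°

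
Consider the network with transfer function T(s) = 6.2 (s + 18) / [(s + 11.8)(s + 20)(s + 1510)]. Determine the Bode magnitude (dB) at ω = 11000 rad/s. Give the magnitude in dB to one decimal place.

-145.9 dB

|j11000 + 18| = √(11000² + 18²) = 1.1e+04
|j11000 + 11.8| = √(11000² + 11.8²) = 1.1e+04
|j11000 + 20| = √(11000² + 20²) = 1.1e+04
|j11000 + 1510| = √(11000² + 1510²) = 1.11e+04
|T(j11000)| = 6.2 × 1.1e+04 / (1.1e+04 × 1.1e+04 × 1.11e+04) = 5.0764e-08
20 log₁₀(5.0764e-08) = -145.89 dB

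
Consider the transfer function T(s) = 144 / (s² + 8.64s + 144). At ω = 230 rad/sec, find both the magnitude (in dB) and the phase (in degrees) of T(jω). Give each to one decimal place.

|T| = -51.3 dB, ∠T = -177.8°

|(j230)² + 8.64(j230) + 144| = |-52756 + j1987.2| = 5.279e+04
|T(j230)| = 144 / 5.279e+04 = 0.0027276
20 log₁₀(0.0027276) = -51.28 dB
∠[(j230)² + 8.64(j230) + 144] = ∠[-52756 + j1987.2] = 177.84°
∠T(j230) = −177.84° = -177.84°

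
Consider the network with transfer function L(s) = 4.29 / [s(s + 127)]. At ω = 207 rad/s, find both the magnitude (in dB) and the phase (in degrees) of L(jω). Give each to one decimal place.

|L| = -81.4 dB, ∠L = -148.5°

|j207 + 127| = √(207² + 127²) = 242.9
|j207| = 207
|L(j207)| = 4.29 / (242.9 × 207) = 8.5338e-05
20 log₁₀(8.5338e-05) = -81.38 dB
∠(j207 + 127) = arctan(207/127) = 58.47°
∠(j207) = 90.00°
∠L(j207) = − (58.47° + 90.00°) = -148.47°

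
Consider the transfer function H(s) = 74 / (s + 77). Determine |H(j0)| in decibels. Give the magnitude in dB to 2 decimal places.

-0.35 dB

H(0) = 74 / 77 = 0.96104
20 log₁₀(0.96104) = -0.345 dB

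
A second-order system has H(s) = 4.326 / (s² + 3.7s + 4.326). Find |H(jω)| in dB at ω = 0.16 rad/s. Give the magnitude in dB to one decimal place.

|(j0.16)² + 3.7(j0.16) + 4.326| = |4.3004 + j0.592| = 4.341
|H(j0.16)| = 4.326 / 4.341 = 0.99655
20 log₁₀(0.99655) = -0.03 dB

-0.0 dB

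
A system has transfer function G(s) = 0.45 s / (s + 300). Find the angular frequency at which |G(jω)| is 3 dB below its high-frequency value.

For a single-pole high-pass, the −3 dB point is at the pole: ω = 300 rad/s.

300 rad/s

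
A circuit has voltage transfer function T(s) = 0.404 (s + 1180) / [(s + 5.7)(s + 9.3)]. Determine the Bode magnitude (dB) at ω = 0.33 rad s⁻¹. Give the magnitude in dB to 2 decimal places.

19.06 dB

|j0.33 + 1180| = √(0.33² + 1180²) = 1180
|j0.33 + 5.7| = √(0.33² + 5.7²) = 5.71
|j0.33 + 9.3| = √(0.33² + 9.3²) = 9.306
|T(j0.33)| = 0.404 × 1180 / (5.71 × 9.306) = 8.9723
20 log₁₀(8.9723) = 19.058 dB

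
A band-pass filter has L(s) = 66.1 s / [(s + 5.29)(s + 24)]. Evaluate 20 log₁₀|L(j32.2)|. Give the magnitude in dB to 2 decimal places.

|j32.2| = 32.2
|j32.2 + 5.29| = √(32.2² + 5.29²) = 32.63
|j32.2 + 24| = √(32.2² + 24²) = 40.16
|L(j32.2)| = 66.1 × 32.2 / (32.63 × 40.16) = 1.6241
20 log₁₀(1.6241) = 4.212 dB

4.21 dB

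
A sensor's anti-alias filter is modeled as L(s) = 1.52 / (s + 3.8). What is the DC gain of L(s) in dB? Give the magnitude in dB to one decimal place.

L(0) = 1.52 / 3.8 = 0.4
20 log₁₀(0.4) = -7.96 dB

-8.0 dB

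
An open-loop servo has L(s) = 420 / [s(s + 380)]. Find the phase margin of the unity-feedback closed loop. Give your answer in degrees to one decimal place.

Gain crossover: |L(jω)| = 1 at ω ≈ 1.11 rad/s.
∠L(j1.11) = −90° − arctan(1.11/380) ≈ -90.17°
PM = 180° + (-90.17°) = 89.83°

89.8°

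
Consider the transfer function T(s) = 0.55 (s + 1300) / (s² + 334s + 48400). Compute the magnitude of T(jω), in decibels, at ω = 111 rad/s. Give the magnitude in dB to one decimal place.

-37.2 dB

|j111 + 1300| = √(111² + 1300²) = 1305
|(j111)² + 334(j111) + 48400| = |36079 + j37074| = 5.173e+04
|T(j111)| = 0.55 × 1305 / 5.173e+04 = 0.013872
20 log₁₀(0.013872) = -37.16 dB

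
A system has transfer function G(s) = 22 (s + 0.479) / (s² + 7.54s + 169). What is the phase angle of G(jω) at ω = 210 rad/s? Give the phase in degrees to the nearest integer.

-88°

∠(j210 + 0.479) = arctan(210/0.479) = 89.87°
∠[(j210)² + 7.54(j210) + 169] = ∠[-43931 + j1583.4] = 177.94°
∠G(j210) = 89.87° − 177.94° = -88.07°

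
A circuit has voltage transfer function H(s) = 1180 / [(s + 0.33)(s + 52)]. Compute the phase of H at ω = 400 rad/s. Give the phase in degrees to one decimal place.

∠(j400 + 0.33) = arctan(400/0.33) = 89.95°
∠(j400 + 52) = arctan(400/52) = 82.59°
∠H(j400) = − (89.95° + 82.59°) = -172.55°

-172.5°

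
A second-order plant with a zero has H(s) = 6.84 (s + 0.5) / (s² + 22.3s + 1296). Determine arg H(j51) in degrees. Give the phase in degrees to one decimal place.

-49.5°

∠(j51 + 0.5) = arctan(51/0.5) = 89.44°
∠[(j51)² + 22.3(j51) + 1296] = ∠[-1305 + j1137.3] = 138.93°
∠H(j51) = 89.44° − 138.93° = -49.49°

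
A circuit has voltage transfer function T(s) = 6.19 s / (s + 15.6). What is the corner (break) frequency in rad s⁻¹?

The single real pole at s = −15.6 gives a corner at ω = 15.6 rad s⁻¹.

15.6 rad s⁻¹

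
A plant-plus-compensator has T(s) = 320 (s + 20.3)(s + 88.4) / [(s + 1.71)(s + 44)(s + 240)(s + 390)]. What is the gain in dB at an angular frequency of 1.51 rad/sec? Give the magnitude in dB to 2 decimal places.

|j1.51 + 20.3| = √(1.51² + 20.3²) = 20.36
|j1.51 + 88.4| = √(1.51² + 88.4²) = 88.41
|j1.51 + 1.71| = √(1.51² + 1.71²) = 2.281
|j1.51 + 44| = √(1.51² + 44²) = 44.03
|j1.51 + 240| = √(1.51² + 240²) = 240
|j1.51 + 390| = √(1.51² + 390²) = 390
|T(j1.51)| = 320 × 20.36 × 88.41 / (2.281 × 44.03 × 240 × 390) = 0.061261
20 log₁₀(0.061261) = -24.256 dB

-24.26 dB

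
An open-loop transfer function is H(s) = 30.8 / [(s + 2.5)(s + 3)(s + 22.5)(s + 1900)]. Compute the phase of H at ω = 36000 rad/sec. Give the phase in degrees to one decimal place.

∠(j36000 + 2.5) = arctan(36000/2.5) = 90.00°
∠(j36000 + 3) = arctan(36000/3) = 90.00°
∠(j36000 + 22.5) = arctan(36000/22.5) = 89.96°
∠(j36000 + 1900) = arctan(36000/1900) = 86.98°
∠H(j36000) = − (90.00° + 90.00° + 89.96° + 86.98°) = -356.93°

-356.9 deg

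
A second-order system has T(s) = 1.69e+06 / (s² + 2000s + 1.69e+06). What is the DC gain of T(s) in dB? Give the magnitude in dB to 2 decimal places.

T(0) = 1.69e+06 / 1.69e+06 = 1
20 log₁₀(1) = 0.000 dB

0.00 dB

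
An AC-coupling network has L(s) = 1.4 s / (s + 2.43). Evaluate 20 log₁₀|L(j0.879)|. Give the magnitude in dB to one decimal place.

-6.4 dB

|j0.879| = 0.879
|j0.879 + 2.43| = √(0.879² + 2.43²) = 2.584
|L(j0.879)| = 1.4 × 0.879 / 2.584 = 0.47622
20 log₁₀(0.47622) = -6.44 dB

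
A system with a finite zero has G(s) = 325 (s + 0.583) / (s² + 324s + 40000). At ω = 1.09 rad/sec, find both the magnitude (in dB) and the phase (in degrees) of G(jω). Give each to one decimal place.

|j1.09 + 0.583| = √(1.09² + 0.583²) = 1.236
|(j1.09)² + 324(j1.09) + 40000| = |39999 + j353.16| = 4e+04
|G(j1.09)| = 325 × 1.236 / 4e+04 = 0.010043
20 log₁₀(0.010043) = -39.96 dB
∠(j1.09 + 0.583) = arctan(1.09/0.583) = 61.86°
∠[(j1.09)² + 324(j1.09) + 40000] = ∠[39999 + j353.16] = 0.51°
∠G(j1.09) = 61.86° − 0.51° = 61.35°

|G| = -40.0 dB, ∠G = 61.4°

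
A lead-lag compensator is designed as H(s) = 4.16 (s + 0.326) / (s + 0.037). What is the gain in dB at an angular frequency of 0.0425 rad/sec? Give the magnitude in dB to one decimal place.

|j0.0425 + 0.326| = √(0.0425² + 0.326²) = 0.3288
|j0.0425 + 0.037| = √(0.0425² + 0.037²) = 0.05635
|H(j0.0425)| = 4.16 × 0.3288 / 0.05635 = 24.271
20 log₁₀(24.271) = 27.70 dB

27.7 dB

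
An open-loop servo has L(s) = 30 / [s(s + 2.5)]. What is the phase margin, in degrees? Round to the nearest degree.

26 deg

Gain crossover: |L(jω)| = 1 at ω ≈ 5.2 rad s⁻¹.
∠L(j5.2) = −90° − arctan(5.2/2.5) ≈ -154.32°
PM = 180° + (-154.32°) = 25.68°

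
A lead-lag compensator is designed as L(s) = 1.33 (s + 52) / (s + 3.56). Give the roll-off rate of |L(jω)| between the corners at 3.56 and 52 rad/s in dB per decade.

-20 dB/decade

In this band the factors already past their corner are: pole at 3.56; net slope = -20 dB/decade.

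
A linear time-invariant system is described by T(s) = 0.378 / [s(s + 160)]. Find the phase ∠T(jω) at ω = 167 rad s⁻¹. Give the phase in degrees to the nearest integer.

∠(j167 + 160) = arctan(167/160) = 46.23°
∠(j167) = 90.00°
∠T(j167) = − (46.23° + 90.00°) = -136.23°

-136 deg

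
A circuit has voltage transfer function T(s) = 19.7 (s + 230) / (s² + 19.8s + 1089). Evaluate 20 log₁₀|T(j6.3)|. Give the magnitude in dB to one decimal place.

|j6.3 + 230| = √(6.3² + 230²) = 230.1
|(j6.3)² + 19.8(j6.3) + 1089| = |1049.3 + j124.74| = 1057
|T(j6.3)| = 19.7 × 230.1 / 1057 = 4.2895
20 log₁₀(4.2895) = 12.65 dB

12.6 dB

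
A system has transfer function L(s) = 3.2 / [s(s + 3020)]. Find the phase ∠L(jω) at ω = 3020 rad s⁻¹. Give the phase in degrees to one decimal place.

-135.0°

∠(j3020 + 3020) = arctan(3020/3020) = 45.00°
∠(j3020) = 90.00°
∠L(j3020) = − (45.00° + 90.00°) = -135.00°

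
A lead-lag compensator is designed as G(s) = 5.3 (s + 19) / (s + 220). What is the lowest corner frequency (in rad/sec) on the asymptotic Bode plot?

19 rad/sec

Break frequencies occur at each pole and zero magnitude: 19 rad/sec, 220 rad/sec.
The lowest is 19 rad/sec.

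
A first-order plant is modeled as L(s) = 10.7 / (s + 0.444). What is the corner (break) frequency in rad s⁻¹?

0.444 rad s⁻¹

The single real pole at s = −0.444 gives a corner at ω = 0.444 rad s⁻¹.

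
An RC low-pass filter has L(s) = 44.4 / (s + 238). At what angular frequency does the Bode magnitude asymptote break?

The single real pole at s = −238 gives a corner at ω = 238 rad/s.

238 rad/s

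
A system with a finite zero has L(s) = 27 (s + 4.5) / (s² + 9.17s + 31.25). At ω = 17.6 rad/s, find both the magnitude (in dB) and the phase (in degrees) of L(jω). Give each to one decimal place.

|L| = 3.7 dB, ∠L = -74.3 deg

|j17.6 + 4.5| = √(17.6² + 4.5²) = 18.17
|(j17.6)² + 9.17(j17.6) + 31.25| = |-278.51 + j161.39| = 321.9
|L(j17.6)| = 27 × 18.17 / 321.9 = 1.5238
20 log₁₀(1.5238) = 3.66 dB
∠(j17.6 + 4.5) = arctan(17.6/4.5) = 75.66°
∠[(j17.6)² + 9.17(j17.6) + 31.25] = ∠[-278.51 + j161.39] = 149.91°
∠L(j17.6) = 75.66° − 149.91° = -74.25°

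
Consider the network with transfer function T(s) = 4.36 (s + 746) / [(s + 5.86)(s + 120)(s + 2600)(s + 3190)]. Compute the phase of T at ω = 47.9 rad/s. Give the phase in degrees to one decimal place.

-103.0 deg

∠(j47.9 + 746) = arctan(47.9/746) = 3.67°
∠(j47.9 + 5.86) = arctan(47.9/5.86) = 83.03°
∠(j47.9 + 120) = arctan(47.9/120) = 21.76°
∠(j47.9 + 2600) = arctan(47.9/2600) = 1.06°
∠(j47.9 + 3190) = arctan(47.9/3190) = 0.86°
∠T(j47.9) = 3.67° − (83.03° + 21.76° + 1.06° + 0.86°) = -103.03°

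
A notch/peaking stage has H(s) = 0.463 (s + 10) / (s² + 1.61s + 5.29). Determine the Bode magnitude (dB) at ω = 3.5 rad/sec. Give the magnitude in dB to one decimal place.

-5.2 dB

|j3.5 + 10| = √(3.5² + 10²) = 10.59
|(j3.5)² + 1.61(j3.5) + 5.29| = |-6.96 + j5.635| = 8.955
|H(j3.5)| = 0.463 × 10.59 / 8.955 = 0.54777
20 log₁₀(0.54777) = -5.23 dB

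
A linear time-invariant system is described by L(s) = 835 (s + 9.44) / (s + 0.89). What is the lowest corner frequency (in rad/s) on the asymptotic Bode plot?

0.89 rad/s

Break frequencies occur at each pole and zero magnitude: 0.89 rad/s, 9.44 rad/s.
The lowest is 0.89 rad/s.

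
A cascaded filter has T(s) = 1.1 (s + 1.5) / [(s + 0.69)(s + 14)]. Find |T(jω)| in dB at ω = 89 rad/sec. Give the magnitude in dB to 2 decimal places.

|j89 + 1.5| = √(89² + 1.5²) = 89.01
|j89 + 0.69| = √(89² + 0.69²) = 89
|j89 + 14| = √(89² + 14²) = 90.09
|T(j89)| = 1.1 × 89.01 / (89 × 90.09) = 0.012211
20 log₁₀(0.012211) = -38.265 dB

-38.27 dB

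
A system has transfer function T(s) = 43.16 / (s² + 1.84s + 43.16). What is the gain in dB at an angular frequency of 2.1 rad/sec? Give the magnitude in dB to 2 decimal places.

|(j2.1)² + 1.84(j2.1) + 43.16| = |38.75 + j3.864| = 38.94
|T(j2.1)| = 43.16 / 38.94 = 1.1083
20 log₁₀(1.1083) = 0.893 dB

0.89 dB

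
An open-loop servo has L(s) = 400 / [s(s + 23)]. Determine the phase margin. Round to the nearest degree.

Gain crossover: |L(jω)| = 1 at ω ≈ 14.7 rad/s.
∠L(j14.7) = −90° − arctan(14.7/23) ≈ -122.52°
PM = 180° + (-122.52°) = 57.48°

57°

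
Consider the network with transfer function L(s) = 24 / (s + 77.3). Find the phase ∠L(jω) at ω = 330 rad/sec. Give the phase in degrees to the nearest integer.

∠(j330 + 77.3) = arctan(330/77.3) = 76.82°
∠L(j330) = −76.82° = -76.82°

-77°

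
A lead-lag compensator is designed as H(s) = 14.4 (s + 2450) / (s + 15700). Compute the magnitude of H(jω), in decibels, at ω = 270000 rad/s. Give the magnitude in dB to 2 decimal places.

|j270000 + 2450| = √(270000² + 2450²) = 2.7e+05
|j270000 + 15700| = √(270000² + 15700²) = 2.705e+05
|H(j270000)| = 14.4 × 2.7e+05 / 2.705e+05 = 14.376
20 log₁₀(14.376) = 23.153 dB

23.15 dB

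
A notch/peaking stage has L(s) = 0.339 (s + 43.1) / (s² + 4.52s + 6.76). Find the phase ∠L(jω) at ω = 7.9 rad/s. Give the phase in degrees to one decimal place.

∠(j7.9 + 43.1) = arctan(7.9/43.1) = 10.39°
∠[(j7.9)² + 4.52(j7.9) + 6.76] = ∠[-55.65 + j35.708] = 147.31°
∠L(j7.9) = 10.39° − 147.31° = -136.93°

-136.9°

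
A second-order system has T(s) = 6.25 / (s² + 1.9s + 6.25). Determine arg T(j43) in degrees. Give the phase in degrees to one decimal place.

-177.5°

∠[(j43)² + 1.9(j43) + 6.25] = ∠[-1842.8 + j81.7] = 177.46°
∠T(j43) = −177.46° = -177.46°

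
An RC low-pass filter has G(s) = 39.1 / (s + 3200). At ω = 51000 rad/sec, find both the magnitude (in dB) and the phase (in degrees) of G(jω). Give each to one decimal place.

|G| = -62.3 dB, ∠G = -86.4 deg

|j51000 + 3200| = √(51000² + 3200²) = 5.11e+04
|G(j51000)| = 39.1 / 5.11e+04 = 0.00076516
20 log₁₀(0.00076516) = -62.32 dB
∠(j51000 + 3200) = arctan(51000/3200) = 86.41°
∠G(j51000) = −86.41° = -86.41°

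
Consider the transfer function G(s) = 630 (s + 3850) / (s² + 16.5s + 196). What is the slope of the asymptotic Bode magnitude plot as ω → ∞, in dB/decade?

With 1 zero and 2 poles, the high-frequency asymptotic slope is 20 × (1 − 2) = -20 dB/decade.

-20 dB/decade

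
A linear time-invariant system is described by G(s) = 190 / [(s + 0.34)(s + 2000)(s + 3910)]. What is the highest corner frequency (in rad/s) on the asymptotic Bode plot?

3910 rad/s

Break frequencies occur at each pole and zero magnitude: 0.34 rad/s, 2000 rad/s, 3910 rad/s.
The highest is 3910 rad/s.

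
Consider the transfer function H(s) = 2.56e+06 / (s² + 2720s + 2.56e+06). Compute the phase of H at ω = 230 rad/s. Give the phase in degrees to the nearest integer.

∠[(j230)² + 2720(j230) + 2.56e+06] = ∠[2.5071e+06 + j6.256e+05] = 14.01°
∠H(j230) = −14.01° = -14.01°

-14°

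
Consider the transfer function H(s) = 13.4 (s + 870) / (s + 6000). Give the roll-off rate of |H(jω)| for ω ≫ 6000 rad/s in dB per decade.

0 dB/decade

With 1 zero and 1 pole, the high-frequency asymptotic slope is 20 × (1 − 1) = 0 dB/decade.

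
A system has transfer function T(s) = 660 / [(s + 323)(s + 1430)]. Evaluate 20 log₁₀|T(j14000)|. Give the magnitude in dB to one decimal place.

-109.5 dB

|j14000 + 323| = √(14000² + 323²) = 1.4e+04
|j14000 + 1430| = √(14000² + 1430²) = 1.407e+04
|T(j14000)| = 660 / (1.4e+04 × 1.407e+04) = 3.349e-06
20 log₁₀(3.349e-06) = -109.50 dB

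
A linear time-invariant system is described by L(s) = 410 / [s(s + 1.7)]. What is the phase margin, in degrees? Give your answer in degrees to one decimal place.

4.8°

Gain crossover: |L(jω)| = 1 at ω ≈ 20.2 rad/sec.
∠L(j20.2) = −90° − arctan(20.2/1.7) ≈ -175.19°
PM = 180° + (-175.19°) = 4.81°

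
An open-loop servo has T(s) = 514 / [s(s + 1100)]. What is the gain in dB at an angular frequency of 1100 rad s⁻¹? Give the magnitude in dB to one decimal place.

|j1100 + 1100| = √(1100² + 1100²) = 1556
|j1100| = 1100
|T(j1100)| = 514 / (1556 × 1100) = 0.00030037
20 log₁₀(0.00030037) = -70.45 dB

-70.4 dB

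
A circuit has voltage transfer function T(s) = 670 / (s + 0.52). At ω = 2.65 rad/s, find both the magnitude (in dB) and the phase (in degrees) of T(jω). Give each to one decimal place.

|j2.65 + 0.52| = √(2.65² + 0.52²) = 2.701
|T(j2.65)| = 670 / 2.701 = 248.1
20 log₁₀(248.1) = 47.89 dB
∠(j2.65 + 0.52) = arctan(2.65/0.52) = 78.90°
∠T(j2.65) = −78.90° = -78.90°

|T| = 47.9 dB, ∠T = -78.9°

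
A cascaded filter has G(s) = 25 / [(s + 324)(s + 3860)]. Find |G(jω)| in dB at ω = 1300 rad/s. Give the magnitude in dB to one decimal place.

-106.8 dB

|j1300 + 324| = √(1300² + 324²) = 1340
|j1300 + 3860| = √(1300² + 3860²) = 4073
|G(j1300)| = 25 / (1340 × 4073) = 4.5813e-06
20 log₁₀(4.5813e-06) = -106.78 dB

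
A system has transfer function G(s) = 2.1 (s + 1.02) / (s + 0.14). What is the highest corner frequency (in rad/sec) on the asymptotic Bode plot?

1.02 rad/sec

Break frequencies occur at each pole and zero magnitude: 0.14 rad/sec, 1.02 rad/sec.
The highest is 1.02 rad/sec.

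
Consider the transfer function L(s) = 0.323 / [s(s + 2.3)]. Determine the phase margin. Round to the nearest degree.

87 deg

Gain crossover: |L(jω)| = 1 at ω ≈ 0.14 rad s⁻¹.
∠L(j0.14) = −90° − arctan(0.14/2.3) ≈ -93.49°
PM = 180° + (-93.49°) = 86.51°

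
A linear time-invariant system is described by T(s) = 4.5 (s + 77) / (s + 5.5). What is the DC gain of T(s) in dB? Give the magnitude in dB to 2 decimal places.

35.99 dB

T(0) = 4.5 × 77 / 5.5 = 63
20 log₁₀(63) = 35.987 dB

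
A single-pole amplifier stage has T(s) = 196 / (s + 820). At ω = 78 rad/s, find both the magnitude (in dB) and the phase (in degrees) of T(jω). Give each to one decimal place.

|T| = -12.5 dB, ∠T = -5.4°

|j78 + 820| = √(78² + 820²) = 823.7
|T(j78)| = 196 / 823.7 = 0.23795
20 log₁₀(0.23795) = -12.47 dB
∠(j78 + 820) = arctan(78/820) = 5.43°
∠T(j78) = −5.43° = -5.43°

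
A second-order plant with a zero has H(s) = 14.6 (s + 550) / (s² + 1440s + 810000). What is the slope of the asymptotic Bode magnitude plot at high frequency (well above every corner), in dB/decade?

With 1 zero and 2 poles, the high-frequency asymptotic slope is 20 × (1 − 2) = -20 dB/decade.

-20 dB/decade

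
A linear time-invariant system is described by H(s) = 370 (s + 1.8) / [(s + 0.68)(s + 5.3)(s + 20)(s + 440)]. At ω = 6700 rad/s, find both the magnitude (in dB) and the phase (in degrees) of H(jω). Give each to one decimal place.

|j6700 + 1.8| = √(6700² + 1.8²) = 6700
|j6700 + 0.68| = √(6700² + 0.68²) = 6700
|j6700 + 5.3| = √(6700² + 5.3²) = 6700
|j6700 + 20| = √(6700² + 20²) = 6700
|j6700 + 440| = √(6700² + 440²) = 6714
|H(j6700)| = 370 × 6700 / (6700 × 6700 × 6700 × 6714) = 1.2276e-09
20 log₁₀(1.2276e-09) = -178.22 dB
∠(j6700 + 1.8) = arctan(6700/1.8) = 89.98°
∠(j6700 + 0.68) = arctan(6700/0.68) = 89.99°
∠(j6700 + 5.3) = arctan(6700/5.3) = 89.95°
∠(j6700 + 20) = arctan(6700/20) = 89.83°
∠(j6700 + 440) = arctan(6700/440) = 86.24°
∠H(j6700) = 89.98° − (89.99° + 89.95° + 89.83° + 86.24°) = -266.04°

|H| = -178.2 dB, ∠H = -266.0°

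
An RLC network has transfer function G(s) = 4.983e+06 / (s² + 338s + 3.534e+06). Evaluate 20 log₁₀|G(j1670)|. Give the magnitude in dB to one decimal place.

|(j1670)² + 338(j1670) + 3.534e+06| = |7.451e+05 + j5.6446e+05| = 9.348e+05
|G(j1670)| = 4.983e+06 / 9.348e+05 = 5.3307
20 log₁₀(5.3307) = 14.54 dB

14.5 dB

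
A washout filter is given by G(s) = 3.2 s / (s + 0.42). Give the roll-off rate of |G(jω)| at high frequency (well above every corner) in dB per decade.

0 dB/decade

With 1 zero and 1 pole, the high-frequency asymptotic slope is 20 × (1 − 1) = 0 dB/decade.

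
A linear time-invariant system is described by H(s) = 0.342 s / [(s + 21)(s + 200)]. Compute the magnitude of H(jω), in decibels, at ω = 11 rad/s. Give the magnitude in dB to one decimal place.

-62.0 dB

|j11| = 11
|j11 + 21| = √(11² + 21²) = 23.71
|j11 + 200| = √(11² + 200²) = 200.3
|H(j11)| = 0.342 × 11 / (23.71 × 200.3) = 0.00079225
20 log₁₀(0.00079225) = -62.02 dB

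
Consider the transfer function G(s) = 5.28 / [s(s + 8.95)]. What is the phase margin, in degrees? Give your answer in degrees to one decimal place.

Gain crossover: |G(jω)| = 1 at ω ≈ 0.589 rad s⁻¹.
∠G(j0.589) = −90° − arctan(0.589/8.95) ≈ -93.76°
PM = 180° + (-93.76°) = 86.24°

86.2°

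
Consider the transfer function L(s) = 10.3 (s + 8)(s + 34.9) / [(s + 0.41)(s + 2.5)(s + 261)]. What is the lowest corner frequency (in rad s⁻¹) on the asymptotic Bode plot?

0.41 rad s⁻¹

Break frequencies occur at each pole and zero magnitude: 0.41 rad s⁻¹, 2.5 rad s⁻¹, 8 rad s⁻¹, 34.9 rad s⁻¹, 261 rad s⁻¹.
The lowest is 0.41 rad s⁻¹.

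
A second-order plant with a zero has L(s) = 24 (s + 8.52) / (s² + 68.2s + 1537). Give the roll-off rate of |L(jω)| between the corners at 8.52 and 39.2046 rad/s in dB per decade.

In this band the factors already past their corner are: zero at 8.52; net slope = 20 dB/decade.

20 dB/decade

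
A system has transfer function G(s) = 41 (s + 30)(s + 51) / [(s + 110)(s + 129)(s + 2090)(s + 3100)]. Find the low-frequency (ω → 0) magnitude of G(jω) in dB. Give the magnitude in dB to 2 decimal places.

-123.32 dB

G(0) = 41 × 30 × 51 / (110 × 129 × 2090 × 3100) = 6.8231e-07
20 log₁₀(6.8231e-07) = -123.320 dB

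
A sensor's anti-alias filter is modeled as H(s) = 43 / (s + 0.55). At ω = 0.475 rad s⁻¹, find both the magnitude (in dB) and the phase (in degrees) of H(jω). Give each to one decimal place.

|j0.475 + 0.55| = √(0.475² + 0.55²) = 0.7267
|H(j0.475)| = 43 / 0.7267 = 59.17
20 log₁₀(59.17) = 35.44 dB
∠(j0.475 + 0.55) = arctan(0.475/0.55) = 40.82°
∠H(j0.475) = −40.82° = -40.82°

|H| = 35.4 dB, ∠H = -40.8 deg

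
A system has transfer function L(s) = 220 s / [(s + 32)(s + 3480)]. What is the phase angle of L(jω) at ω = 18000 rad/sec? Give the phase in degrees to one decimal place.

∠(j18000) = 90.00°
∠(j18000 + 32) = arctan(18000/32) = 89.90°
∠(j18000 + 3480) = arctan(18000/3480) = 79.06°
∠L(j18000) = 90.00° − (89.90° + 79.06°) = -78.96°

-79.0°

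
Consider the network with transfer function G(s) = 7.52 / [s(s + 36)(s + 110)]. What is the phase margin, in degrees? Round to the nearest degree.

90 deg

Gain crossover: |G(jω)| = 1 at ω ≈ 0.0019 rad/s.
∠G(j0.0019) = −90° − arctan(0.0019/36) − arctan(0.0019/110) ≈ -90.00°
PM = 180° + (-90.00°) = 90.00°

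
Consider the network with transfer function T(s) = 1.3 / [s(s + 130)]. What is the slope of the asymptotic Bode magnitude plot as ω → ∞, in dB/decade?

With 0 zeros and 2 poles, the high-frequency asymptotic slope is 20 × (0 − 2) = -40 dB/decade.

-40 dB/decade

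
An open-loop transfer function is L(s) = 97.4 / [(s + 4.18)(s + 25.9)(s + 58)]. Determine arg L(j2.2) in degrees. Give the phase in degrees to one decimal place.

-34.8°

∠(j2.2 + 4.18) = arctan(2.2/4.18) = 27.76°
∠(j2.2 + 25.9) = arctan(2.2/25.9) = 4.86°
∠(j2.2 + 58) = arctan(2.2/58) = 2.17°
∠L(j2.2) = − (27.76° + 4.86° + 2.17°) = -34.79°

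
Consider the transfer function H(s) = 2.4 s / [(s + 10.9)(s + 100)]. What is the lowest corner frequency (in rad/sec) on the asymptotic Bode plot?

Break frequencies occur at each pole and zero magnitude: 10.9 rad/sec, 100 rad/sec.
The lowest is 10.9 rad/sec.

10.9 rad/sec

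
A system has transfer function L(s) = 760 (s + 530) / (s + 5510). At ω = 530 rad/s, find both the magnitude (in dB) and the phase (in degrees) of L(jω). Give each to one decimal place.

|L| = 40.2 dB, ∠L = 39.5°

|j530 + 530| = √(530² + 530²) = 749.5
|j530 + 5510| = √(530² + 5510²) = 5535
|L(j530)| = 760 × 749.5 / 5535 = 102.91
20 log₁₀(102.91) = 40.25 dB
∠(j530 + 530) = arctan(530/530) = 45.00°
∠(j530 + 5510) = arctan(530/5510) = 5.49°
∠L(j530) = 45.00° − 5.49° = 39.51°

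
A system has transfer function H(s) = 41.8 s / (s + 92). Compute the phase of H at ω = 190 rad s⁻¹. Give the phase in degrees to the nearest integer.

26°

∠(j190) = 90.00°
∠(j190 + 92) = arctan(190/92) = 64.16°
∠H(j190) = 90.00° − 64.16° = 25.84°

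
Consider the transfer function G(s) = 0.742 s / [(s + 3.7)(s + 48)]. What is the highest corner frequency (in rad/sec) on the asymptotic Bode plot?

48 rad/sec

Break frequencies occur at each pole and zero magnitude: 3.7 rad/sec, 48 rad/sec.
The highest is 48 rad/sec.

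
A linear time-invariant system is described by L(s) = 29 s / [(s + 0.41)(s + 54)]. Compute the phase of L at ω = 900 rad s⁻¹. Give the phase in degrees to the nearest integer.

-87°

∠(j900) = 90.00°
∠(j900 + 0.41) = arctan(900/0.41) = 89.97°
∠(j900 + 54) = arctan(900/54) = 86.57°
∠L(j900) = 90.00° − (89.97° + 86.57°) = -86.54°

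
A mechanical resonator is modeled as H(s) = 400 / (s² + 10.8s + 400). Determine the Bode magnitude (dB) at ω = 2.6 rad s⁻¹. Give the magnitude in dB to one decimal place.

0.1 dB

|(j2.6)² + 10.8(j2.6) + 400| = |393.24 + j28.08| = 394.2
|H(j2.6)| = 400 / 394.2 = 1.0146
20 log₁₀(1.0146) = 0.13 dB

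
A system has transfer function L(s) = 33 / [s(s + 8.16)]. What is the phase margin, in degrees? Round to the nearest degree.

Gain crossover: |L(jω)| = 1 at ω ≈ 3.69 rad/s.
∠L(j3.69) = −90° − arctan(3.69/8.16) ≈ -114.31°
PM = 180° + (-114.31°) = 65.69°

66 deg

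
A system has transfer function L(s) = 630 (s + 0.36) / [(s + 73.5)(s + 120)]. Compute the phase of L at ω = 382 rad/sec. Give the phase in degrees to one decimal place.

-61.7 deg

∠(j382 + 0.36) = arctan(382/0.36) = 89.95°
∠(j382 + 73.5) = arctan(382/73.5) = 79.11°
∠(j382 + 120) = arctan(382/120) = 72.56°
∠L(j382) = 89.95° − (79.11° + 72.56°) = -61.72°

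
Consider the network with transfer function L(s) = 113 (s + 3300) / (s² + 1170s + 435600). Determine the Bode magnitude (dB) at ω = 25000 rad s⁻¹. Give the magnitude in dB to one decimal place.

|j25000 + 3300| = √(25000² + 3300²) = 2.522e+04
|(j25000)² + 1170(j25000) + 435600| = |-6.2456e+08 + j2.925e+07| = 6.252e+08
|L(j25000)| = 113 × 2.522e+04 / 6.252e+08 = 0.0045574
20 log₁₀(0.0045574) = -46.83 dB

-46.8 dB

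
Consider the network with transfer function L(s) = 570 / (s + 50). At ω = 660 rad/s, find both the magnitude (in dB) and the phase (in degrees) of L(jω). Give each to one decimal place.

|j660 + 50| = √(660² + 50²) = 661.9
|L(j660)| = 570 / 661.9 = 0.86117
20 log₁₀(0.86117) = -1.30 dB
∠(j660 + 50) = arctan(660/50) = 85.67°
∠L(j660) = −85.67° = -85.67°

|L| = -1.3 dB, ∠L = -85.7°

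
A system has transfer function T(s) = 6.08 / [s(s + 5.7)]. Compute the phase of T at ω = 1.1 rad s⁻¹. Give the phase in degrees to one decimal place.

-100.9 deg

∠(j1.1 + 5.7) = arctan(1.1/5.7) = 10.92°
∠(j1.1) = 90.00°
∠T(j1.1) = − (10.92° + 90.00°) = -100.92°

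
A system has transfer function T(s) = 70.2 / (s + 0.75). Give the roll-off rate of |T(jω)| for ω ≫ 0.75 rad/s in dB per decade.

-20 dB/decade

With 0 zeros and 1 pole, the high-frequency asymptotic slope is 20 × (0 − 1) = -20 dB/decade.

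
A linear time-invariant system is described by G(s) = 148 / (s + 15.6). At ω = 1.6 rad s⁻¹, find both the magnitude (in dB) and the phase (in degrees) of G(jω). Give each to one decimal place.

|j1.6 + 15.6| = √(1.6² + 15.6²) = 15.68
|G(j1.6)| = 148 / 15.68 = 9.4377
20 log₁₀(9.4377) = 19.50 dB
∠(j1.6 + 15.6) = arctan(1.6/15.6) = 5.86°
∠G(j1.6) = −5.86° = -5.86°

|G| = 19.5 dB, ∠G = -5.9°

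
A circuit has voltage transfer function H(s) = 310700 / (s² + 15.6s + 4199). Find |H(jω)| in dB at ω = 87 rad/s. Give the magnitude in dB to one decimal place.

|(j87)² + 15.6(j87) + 4199| = |-3370 + j1357.2| = 3633
|H(j87)| = 310700 / 3633 = 85.521
20 log₁₀(85.521) = 38.64 dB

38.6 dB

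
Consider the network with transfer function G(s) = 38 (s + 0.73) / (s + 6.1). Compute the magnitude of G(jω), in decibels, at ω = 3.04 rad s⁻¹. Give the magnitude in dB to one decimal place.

|j3.04 + 0.73| = √(3.04² + 0.73²) = 3.126
|j3.04 + 6.1| = √(3.04² + 6.1²) = 6.816
|G(j3.04)| = 38 × 3.126 / 6.816 = 17.431
20 log₁₀(17.431) = 24.83 dB

24.8 dB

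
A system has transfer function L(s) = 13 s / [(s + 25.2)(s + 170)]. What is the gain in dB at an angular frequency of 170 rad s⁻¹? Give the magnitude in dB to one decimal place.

-25.4 dB

|j170| = 170
|j170 + 25.2| = √(170² + 25.2²) = 171.9
|j170 + 170| = √(170² + 170²) = 240.4
|L(j170)| = 13 × 170 / (171.9 × 240.4) = 0.053488
20 log₁₀(0.053488) = -25.43 dB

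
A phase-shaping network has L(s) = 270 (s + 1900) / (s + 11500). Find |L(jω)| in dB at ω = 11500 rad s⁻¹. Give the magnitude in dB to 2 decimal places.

45.73 dB

|j11500 + 1900| = √(11500² + 1900²) = 1.166e+04
|j11500 + 11500| = √(11500² + 11500²) = 1.626e+04
|L(j11500)| = 270 × 1.166e+04 / 1.626e+04 = 193.51
20 log₁₀(193.51) = 45.734 dB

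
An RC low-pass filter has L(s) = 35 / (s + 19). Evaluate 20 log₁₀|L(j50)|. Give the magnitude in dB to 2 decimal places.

|j50 + 19| = √(50² + 19²) = 53.49
|L(j50)| = 35 / 53.49 = 0.65435
20 log₁₀(0.65435) = -3.684 dB

-3.68 dB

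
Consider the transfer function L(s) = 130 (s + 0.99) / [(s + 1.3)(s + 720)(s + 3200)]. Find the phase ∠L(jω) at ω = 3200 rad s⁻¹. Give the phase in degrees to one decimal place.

-122.3°

∠(j3200 + 0.99) = arctan(3200/0.99) = 89.98°
∠(j3200 + 1.3) = arctan(3200/1.3) = 89.98°
∠(j3200 + 720) = arctan(3200/720) = 77.32°
∠(j3200 + 3200) = arctan(3200/3200) = 45.00°
∠L(j3200) = 89.98° − (89.98° + 77.32° + 45.00°) = -122.31°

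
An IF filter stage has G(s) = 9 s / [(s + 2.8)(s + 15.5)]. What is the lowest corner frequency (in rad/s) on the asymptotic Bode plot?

2.8 rad/s

Break frequencies occur at each pole and zero magnitude: 2.8 rad/s, 15.5 rad/s.
The lowest is 2.8 rad/s.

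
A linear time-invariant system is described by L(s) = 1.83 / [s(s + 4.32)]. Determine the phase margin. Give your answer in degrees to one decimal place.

84.4°

Gain crossover: |L(jω)| = 1 at ω ≈ 0.422 rad/s.
∠L(j0.422) = −90° − arctan(0.422/4.32) ≈ -95.57°
PM = 180° + (-95.57°) = 84.43°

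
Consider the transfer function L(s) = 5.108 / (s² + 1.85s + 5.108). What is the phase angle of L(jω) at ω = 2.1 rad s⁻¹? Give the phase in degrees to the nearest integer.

-80°

∠[(j2.1)² + 1.85(j2.1) + 5.108] = ∠[0.698 + j3.885] = 79.81°
∠L(j2.1) = −79.81° = -79.81°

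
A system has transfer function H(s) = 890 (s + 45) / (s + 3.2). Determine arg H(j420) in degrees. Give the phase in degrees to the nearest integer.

∠(j420 + 45) = arctan(420/45) = 83.88°
∠(j420 + 3.2) = arctan(420/3.2) = 89.56°
∠H(j420) = 83.88° − 89.56° = -5.68°

-6 deg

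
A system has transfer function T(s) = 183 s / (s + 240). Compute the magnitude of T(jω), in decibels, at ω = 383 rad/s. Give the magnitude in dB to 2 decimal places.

|j383| = 383
|j383 + 240| = √(383² + 240²) = 452
|T(j383)| = 183 × 383 / 452 = 155.07
20 log₁₀(155.07) = 43.811 dB

43.81 dB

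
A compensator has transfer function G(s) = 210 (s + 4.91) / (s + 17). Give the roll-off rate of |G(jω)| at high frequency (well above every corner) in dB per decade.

0 dB/decade

With 1 zero and 1 pole, the high-frequency asymptotic slope is 20 × (1 − 1) = 0 dB/decade.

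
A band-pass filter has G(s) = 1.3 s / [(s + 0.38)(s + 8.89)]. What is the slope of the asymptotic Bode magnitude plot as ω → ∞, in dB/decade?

With 1 zero and 2 poles, the high-frequency asymptotic slope is 20 × (1 − 2) = -20 dB/decade.

-20 dB/decade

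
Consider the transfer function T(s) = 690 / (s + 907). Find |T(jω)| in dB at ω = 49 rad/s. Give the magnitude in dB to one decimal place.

-2.4 dB

|j49 + 907| = √(49² + 907²) = 908.3
|T(j49)| = 690 / 908.3 = 0.75964
20 log₁₀(0.75964) = -2.39 dB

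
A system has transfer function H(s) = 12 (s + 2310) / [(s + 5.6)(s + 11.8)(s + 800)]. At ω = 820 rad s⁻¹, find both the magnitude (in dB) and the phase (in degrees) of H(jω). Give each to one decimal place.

|H| = -88.4 dB, ∠H = -204.9°

|j820 + 2310| = √(820² + 2310²) = 2451
|j820 + 5.6| = √(820² + 5.6²) = 820
|j820 + 11.8| = √(820² + 11.8²) = 820.1
|j820 + 800| = √(820² + 800²) = 1146
|H(j820)| = 12 × 2451 / (820 × 820.1 × 1146) = 3.8181e-05
20 log₁₀(3.8181e-05) = -88.36 dB
∠(j820 + 2310) = arctan(820/2310) = 19.54°
∠(j820 + 5.6) = arctan(820/5.6) = 89.61°
∠(j820 + 11.8) = arctan(820/11.8) = 89.18°
∠(j820 + 800) = arctan(820/800) = 45.71°
∠H(j820) = 19.54° − (89.61° + 89.18° + 45.71°) = -204.95°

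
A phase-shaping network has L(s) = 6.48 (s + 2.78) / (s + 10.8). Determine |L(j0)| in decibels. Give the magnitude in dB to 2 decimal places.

4.44 dB

L(0) = 6.48 × 2.78 / 10.8 = 1.668
20 log₁₀(1.668) = 4.444 dB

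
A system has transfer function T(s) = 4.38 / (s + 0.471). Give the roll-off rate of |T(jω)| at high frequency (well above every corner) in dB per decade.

With 0 zeros and 1 pole, the high-frequency asymptotic slope is 20 × (0 − 1) = -20 dB/decade.

-20 dB/decade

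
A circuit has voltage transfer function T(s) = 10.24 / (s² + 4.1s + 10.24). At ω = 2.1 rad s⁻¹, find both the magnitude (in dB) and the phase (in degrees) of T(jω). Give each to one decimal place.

|T| = -0.1 dB, ∠T = -55.9 deg

|(j2.1)² + 4.1(j2.1) + 10.24| = |5.83 + j8.61| = 10.4
|T(j2.1)| = 10.24 / 10.4 = 0.98479
20 log₁₀(0.98479) = -0.13 dB
∠[(j2.1)² + 4.1(j2.1) + 10.24] = ∠[5.83 + j8.61] = 55.90°
∠T(j2.1) = −55.90° = -55.90°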